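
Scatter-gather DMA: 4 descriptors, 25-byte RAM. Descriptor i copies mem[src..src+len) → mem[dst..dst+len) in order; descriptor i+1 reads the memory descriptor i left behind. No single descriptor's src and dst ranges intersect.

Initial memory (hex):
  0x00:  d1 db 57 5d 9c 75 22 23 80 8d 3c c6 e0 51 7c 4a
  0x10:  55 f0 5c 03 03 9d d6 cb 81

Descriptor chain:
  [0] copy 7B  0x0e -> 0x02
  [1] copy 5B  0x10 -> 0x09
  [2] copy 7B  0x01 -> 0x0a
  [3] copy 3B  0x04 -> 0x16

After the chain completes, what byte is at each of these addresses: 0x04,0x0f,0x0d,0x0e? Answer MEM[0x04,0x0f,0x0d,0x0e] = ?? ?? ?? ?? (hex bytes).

D0: mem[0x02..0x08] <- [7c 4a 55 f0 5c 03 03]
D1: mem[0x09..0x0d] <- [55 f0 5c 03 03]
D2: mem[0x0a..0x10] <- [db 7c 4a 55 f0 5c 03]
D3: mem[0x16..0x18] <- [55 f0 5c]
query mem[0x04]=0x55, mem[0x0f]=0x5c, mem[0x0d]=0x55, mem[0x0e]=0xf0

MEM[0x04,0x0f,0x0d,0x0e] = 55 5c 55 f0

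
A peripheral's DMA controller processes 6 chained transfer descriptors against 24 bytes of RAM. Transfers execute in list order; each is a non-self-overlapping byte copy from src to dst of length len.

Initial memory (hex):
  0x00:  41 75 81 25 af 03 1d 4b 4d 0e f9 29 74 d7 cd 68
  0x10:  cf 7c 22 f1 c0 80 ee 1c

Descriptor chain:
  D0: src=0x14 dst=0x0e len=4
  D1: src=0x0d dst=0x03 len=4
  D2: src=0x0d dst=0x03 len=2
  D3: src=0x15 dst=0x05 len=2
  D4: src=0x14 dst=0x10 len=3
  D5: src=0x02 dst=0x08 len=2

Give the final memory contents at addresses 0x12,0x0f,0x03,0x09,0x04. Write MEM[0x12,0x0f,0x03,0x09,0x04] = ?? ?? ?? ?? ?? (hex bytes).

D0: mem[0x0e..0x11] <- [c0 80 ee 1c]
D1: mem[0x03..0x06] <- [d7 c0 80 ee]
D2: mem[0x03..0x04] <- [d7 c0]
D3: mem[0x05..0x06] <- [80 ee]
D4: mem[0x10..0x12] <- [c0 80 ee]
D5: mem[0x08..0x09] <- [81 d7]
query mem[0x12]=0xee, mem[0x0f]=0x80, mem[0x03]=0xd7, mem[0x09]=0xd7, mem[0x04]=0xc0

MEM[0x12,0x0f,0x03,0x09,0x04] = ee 80 d7 d7 c0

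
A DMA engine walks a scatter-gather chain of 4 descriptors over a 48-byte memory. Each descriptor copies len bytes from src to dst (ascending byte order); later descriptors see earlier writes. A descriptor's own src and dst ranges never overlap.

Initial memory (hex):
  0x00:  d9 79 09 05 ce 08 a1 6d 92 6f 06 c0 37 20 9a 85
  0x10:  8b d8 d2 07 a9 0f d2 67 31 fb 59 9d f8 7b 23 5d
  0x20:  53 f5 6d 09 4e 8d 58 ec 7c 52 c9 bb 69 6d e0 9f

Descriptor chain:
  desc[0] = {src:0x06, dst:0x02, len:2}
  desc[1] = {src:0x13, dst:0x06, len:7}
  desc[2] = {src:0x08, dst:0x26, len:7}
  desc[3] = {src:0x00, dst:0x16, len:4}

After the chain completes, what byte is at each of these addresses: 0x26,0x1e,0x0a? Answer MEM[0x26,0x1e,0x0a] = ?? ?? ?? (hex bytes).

MEM[0x26,0x1e,0x0a] = 0f 23 67

[0] 0x06->0x02 len=2 : a1 6d
[1] 0x13->0x06 len=7 : 07 a9 0f d2 67 31 fb
[2] 0x08->0x26 len=7 : 0f d2 67 31 fb 20 9a
[3] 0x00->0x16 len=4 : d9 79 a1 6d
query mem[0x26]=0x0f, mem[0x1e]=0x23, mem[0x0a]=0x67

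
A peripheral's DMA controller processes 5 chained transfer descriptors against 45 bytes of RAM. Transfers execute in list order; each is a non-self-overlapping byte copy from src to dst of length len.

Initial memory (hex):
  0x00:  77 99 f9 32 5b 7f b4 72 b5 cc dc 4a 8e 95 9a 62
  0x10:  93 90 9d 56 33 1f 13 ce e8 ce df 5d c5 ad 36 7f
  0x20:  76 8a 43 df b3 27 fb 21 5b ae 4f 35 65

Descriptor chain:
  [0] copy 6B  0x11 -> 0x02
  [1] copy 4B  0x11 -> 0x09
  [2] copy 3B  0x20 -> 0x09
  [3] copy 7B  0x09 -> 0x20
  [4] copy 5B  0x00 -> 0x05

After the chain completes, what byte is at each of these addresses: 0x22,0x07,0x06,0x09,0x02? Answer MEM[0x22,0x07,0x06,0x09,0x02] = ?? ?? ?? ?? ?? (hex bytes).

MEM[0x22,0x07,0x06,0x09,0x02] = 43 90 99 56 90

[0] 0x11->0x02 len=6 : 90 9d 56 33 1f 13
[1] 0x11->0x09 len=4 : 90 9d 56 33
[2] 0x20->0x09 len=3 : 76 8a 43
[3] 0x09->0x20 len=7 : 76 8a 43 33 95 9a 62
[4] 0x00->0x05 len=5 : 77 99 90 9d 56
query mem[0x22]=0x43, mem[0x07]=0x90, mem[0x06]=0x99, mem[0x09]=0x56, mem[0x02]=0x90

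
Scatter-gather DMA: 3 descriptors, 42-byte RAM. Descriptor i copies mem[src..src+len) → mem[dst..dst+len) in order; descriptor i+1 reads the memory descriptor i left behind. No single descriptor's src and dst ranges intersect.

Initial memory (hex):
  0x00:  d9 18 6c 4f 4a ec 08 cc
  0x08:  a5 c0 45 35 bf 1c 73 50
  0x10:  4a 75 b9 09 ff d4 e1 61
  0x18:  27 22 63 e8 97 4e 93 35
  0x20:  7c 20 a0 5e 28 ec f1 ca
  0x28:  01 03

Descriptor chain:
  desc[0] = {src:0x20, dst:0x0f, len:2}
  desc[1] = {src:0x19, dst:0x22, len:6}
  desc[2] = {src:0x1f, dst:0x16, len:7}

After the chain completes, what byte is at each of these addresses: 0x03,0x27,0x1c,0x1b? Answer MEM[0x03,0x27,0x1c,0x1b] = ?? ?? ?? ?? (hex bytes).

[0] 0x20->0x0f len=2 : 7c 20
[1] 0x19->0x22 len=6 : 22 63 e8 97 4e 93
[2] 0x1f->0x16 len=7 : 35 7c 20 22 63 e8 97
query mem[0x03]=0x4f, mem[0x27]=0x93, mem[0x1c]=0x97, mem[0x1b]=0xe8

MEM[0x03,0x27,0x1c,0x1b] = 4f 93 97 e8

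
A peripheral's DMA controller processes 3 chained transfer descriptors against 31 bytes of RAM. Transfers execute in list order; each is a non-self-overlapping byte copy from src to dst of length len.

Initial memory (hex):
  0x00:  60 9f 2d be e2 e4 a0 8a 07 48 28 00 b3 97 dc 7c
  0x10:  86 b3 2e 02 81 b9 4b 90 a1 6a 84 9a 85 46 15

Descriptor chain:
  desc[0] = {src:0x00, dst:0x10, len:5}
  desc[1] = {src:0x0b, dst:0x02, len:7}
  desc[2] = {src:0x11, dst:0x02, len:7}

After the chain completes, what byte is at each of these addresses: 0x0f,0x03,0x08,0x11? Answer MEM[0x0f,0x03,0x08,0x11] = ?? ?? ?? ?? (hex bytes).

D0: mem[0x10..0x14] <- [60 9f 2d be e2]
D1: mem[0x02..0x08] <- [00 b3 97 dc 7c 60 9f]
D2: mem[0x02..0x08] <- [9f 2d be e2 b9 4b 90]
query mem[0x0f]=0x7c, mem[0x03]=0x2d, mem[0x08]=0x90, mem[0x11]=0x9f

MEM[0x0f,0x03,0x08,0x11] = 7c 2d 90 9f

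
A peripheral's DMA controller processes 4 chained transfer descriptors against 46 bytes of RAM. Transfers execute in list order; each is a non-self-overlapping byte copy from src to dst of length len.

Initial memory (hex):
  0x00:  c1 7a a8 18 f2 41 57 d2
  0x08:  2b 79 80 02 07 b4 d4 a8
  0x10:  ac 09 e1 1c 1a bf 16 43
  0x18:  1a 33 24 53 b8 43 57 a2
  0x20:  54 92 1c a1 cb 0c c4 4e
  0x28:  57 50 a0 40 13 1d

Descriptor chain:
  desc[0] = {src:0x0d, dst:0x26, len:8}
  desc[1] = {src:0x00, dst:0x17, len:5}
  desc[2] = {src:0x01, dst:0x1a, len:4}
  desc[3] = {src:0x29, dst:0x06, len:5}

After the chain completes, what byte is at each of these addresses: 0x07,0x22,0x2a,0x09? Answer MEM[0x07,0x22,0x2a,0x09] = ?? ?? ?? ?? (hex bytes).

#0 dst[0x26+8] := {0xb4,0xd4,0xa8,0xac,0x09,0xe1,0x1c,0x1a}
#1 dst[0x17+5] := {0xc1,0x7a,0xa8,0x18,0xf2}
#2 dst[0x1a+4] := {0x7a,0xa8,0x18,0xf2}
#3 dst[0x06+5] := {0xac,0x09,0xe1,0x1c,0x1a}
query mem[0x07]=0x09, mem[0x22]=0x1c, mem[0x2a]=0x09, mem[0x09]=0x1c

MEM[0x07,0x22,0x2a,0x09] = 09 1c 09 1c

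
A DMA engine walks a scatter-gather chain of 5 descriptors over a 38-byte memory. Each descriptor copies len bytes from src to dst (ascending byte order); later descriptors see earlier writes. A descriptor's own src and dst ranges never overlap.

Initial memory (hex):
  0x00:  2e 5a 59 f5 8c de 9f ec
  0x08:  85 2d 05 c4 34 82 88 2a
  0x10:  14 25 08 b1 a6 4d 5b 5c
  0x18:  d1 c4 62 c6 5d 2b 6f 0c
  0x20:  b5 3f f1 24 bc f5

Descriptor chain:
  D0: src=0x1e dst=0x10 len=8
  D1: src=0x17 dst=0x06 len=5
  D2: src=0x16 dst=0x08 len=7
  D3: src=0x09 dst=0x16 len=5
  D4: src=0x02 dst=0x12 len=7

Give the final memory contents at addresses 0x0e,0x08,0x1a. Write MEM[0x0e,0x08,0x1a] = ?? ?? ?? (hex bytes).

MEM[0x0e,0x08,0x1a] = 5d bc c6

#0 dst[0x10+8] := {0x6f,0x0c,0xb5,0x3f,0xf1,0x24,0xbc,0xf5}
#1 dst[0x06+5] := {0xf5,0xd1,0xc4,0x62,0xc6}
#2 dst[0x08+7] := {0xbc,0xf5,0xd1,0xc4,0x62,0xc6,0x5d}
#3 dst[0x16+5] := {0xf5,0xd1,0xc4,0x62,0xc6}
#4 dst[0x12+7] := {0x59,0xf5,0x8c,0xde,0xf5,0xd1,0xbc}
query mem[0x0e]=0x5d, mem[0x08]=0xbc, mem[0x1a]=0xc6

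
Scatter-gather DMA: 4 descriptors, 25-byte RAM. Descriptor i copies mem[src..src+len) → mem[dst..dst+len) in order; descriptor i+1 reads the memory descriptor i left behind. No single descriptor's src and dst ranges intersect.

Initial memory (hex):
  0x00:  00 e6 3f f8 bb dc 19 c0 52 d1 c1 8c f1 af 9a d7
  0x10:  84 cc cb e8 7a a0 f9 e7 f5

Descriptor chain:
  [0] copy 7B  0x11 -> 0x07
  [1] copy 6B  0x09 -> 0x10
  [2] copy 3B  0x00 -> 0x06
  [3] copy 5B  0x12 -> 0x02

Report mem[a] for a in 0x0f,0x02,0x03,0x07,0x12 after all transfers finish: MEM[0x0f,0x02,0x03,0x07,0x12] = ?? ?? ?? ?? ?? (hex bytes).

#0 dst[0x07+7] := {0xcc,0xcb,0xe8,0x7a,0xa0,0xf9,0xe7}
#1 dst[0x10+6] := {0xe8,0x7a,0xa0,0xf9,0xe7,0x9a}
#2 dst[0x06+3] := {0x00,0xe6,0x3f}
#3 dst[0x02+5] := {0xa0,0xf9,0xe7,0x9a,0xf9}
query mem[0x0f]=0xd7, mem[0x02]=0xa0, mem[0x03]=0xf9, mem[0x07]=0xe6, mem[0x12]=0xa0

MEM[0x0f,0x02,0x03,0x07,0x12] = d7 a0 f9 e6 a0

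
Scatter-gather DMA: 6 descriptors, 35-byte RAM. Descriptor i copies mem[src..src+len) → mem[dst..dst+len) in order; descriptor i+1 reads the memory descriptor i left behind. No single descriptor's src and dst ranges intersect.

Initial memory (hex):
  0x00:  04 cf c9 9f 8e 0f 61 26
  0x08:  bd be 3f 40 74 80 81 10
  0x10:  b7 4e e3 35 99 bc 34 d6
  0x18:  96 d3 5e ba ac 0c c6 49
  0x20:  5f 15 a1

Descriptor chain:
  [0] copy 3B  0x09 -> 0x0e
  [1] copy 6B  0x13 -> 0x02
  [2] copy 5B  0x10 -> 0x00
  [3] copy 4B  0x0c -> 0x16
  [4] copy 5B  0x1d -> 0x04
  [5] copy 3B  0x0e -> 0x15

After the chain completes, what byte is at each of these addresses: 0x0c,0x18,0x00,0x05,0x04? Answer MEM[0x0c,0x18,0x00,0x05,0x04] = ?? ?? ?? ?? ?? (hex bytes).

D0: mem[0x0e..0x10] <- [be 3f 40]
D1: mem[0x02..0x07] <- [35 99 bc 34 d6 96]
D2: mem[0x00..0x04] <- [40 4e e3 35 99]
D3: mem[0x16..0x19] <- [74 80 be 3f]
D4: mem[0x04..0x08] <- [0c c6 49 5f 15]
D5: mem[0x15..0x17] <- [be 3f 40]
query mem[0x0c]=0x74, mem[0x18]=0xbe, mem[0x00]=0x40, mem[0x05]=0xc6, mem[0x04]=0x0c

MEM[0x0c,0x18,0x00,0x05,0x04] = 74 be 40 c6 0c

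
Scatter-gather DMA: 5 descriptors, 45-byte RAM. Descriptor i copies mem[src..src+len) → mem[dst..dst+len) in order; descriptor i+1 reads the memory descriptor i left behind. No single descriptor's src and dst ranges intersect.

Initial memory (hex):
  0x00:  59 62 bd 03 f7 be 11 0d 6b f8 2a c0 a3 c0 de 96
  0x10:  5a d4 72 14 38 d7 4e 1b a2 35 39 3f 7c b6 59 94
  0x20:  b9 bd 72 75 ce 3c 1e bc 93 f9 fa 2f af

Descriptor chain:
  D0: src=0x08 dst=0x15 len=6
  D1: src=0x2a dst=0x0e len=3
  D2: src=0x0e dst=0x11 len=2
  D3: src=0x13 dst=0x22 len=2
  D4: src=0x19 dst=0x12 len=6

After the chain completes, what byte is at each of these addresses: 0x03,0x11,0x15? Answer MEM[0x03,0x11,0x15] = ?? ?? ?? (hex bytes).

  after D0: wrote 6B at 0x15 = 6bf82ac0a3c0
  after D1: wrote 3B at 0x0e = fa2faf
  after D2: wrote 2B at 0x11 = fa2f
  after D3: wrote 2B at 0x22 = 1438
  after D4: wrote 6B at 0x12 = a3c03f7cb659
query mem[0x03]=0x03, mem[0x11]=0xfa, mem[0x15]=0x7c

MEM[0x03,0x11,0x15] = 03 fa 7c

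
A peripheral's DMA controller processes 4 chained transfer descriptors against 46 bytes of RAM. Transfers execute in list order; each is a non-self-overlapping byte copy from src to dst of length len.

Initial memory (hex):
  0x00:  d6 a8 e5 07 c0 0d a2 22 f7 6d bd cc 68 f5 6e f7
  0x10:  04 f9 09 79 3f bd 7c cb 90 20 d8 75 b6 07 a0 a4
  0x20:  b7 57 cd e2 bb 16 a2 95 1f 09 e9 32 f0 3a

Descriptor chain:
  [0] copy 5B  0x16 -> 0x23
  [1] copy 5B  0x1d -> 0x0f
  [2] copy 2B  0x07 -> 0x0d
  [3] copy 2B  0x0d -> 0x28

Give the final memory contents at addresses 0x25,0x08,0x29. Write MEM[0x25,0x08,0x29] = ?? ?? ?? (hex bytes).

MEM[0x25,0x08,0x29] = 90 f7 f7

#0 dst[0x23+5] := {0x7c,0xcb,0x90,0x20,0xd8}
#1 dst[0x0f+5] := {0x07,0xa0,0xa4,0xb7,0x57}
#2 dst[0x0d+2] := {0x22,0xf7}
#3 dst[0x28+2] := {0x22,0xf7}
query mem[0x25]=0x90, mem[0x08]=0xf7, mem[0x29]=0xf7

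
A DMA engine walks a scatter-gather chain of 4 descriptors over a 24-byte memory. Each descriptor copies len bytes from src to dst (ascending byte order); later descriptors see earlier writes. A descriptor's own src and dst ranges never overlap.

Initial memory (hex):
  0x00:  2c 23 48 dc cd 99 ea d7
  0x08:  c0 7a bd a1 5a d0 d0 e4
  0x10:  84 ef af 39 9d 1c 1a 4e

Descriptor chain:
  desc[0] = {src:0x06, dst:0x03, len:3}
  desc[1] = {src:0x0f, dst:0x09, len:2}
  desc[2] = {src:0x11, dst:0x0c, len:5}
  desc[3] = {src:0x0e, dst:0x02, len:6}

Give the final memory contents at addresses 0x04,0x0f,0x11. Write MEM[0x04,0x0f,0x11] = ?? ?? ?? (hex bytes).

[0] 0x06->0x03 len=3 : ea d7 c0
[1] 0x0f->0x09 len=2 : e4 84
[2] 0x11->0x0c len=5 : ef af 39 9d 1c
[3] 0x0e->0x02 len=6 : 39 9d 1c ef af 39
query mem[0x04]=0x1c, mem[0x0f]=0x9d, mem[0x11]=0xef

MEM[0x04,0x0f,0x11] = 1c 9d ef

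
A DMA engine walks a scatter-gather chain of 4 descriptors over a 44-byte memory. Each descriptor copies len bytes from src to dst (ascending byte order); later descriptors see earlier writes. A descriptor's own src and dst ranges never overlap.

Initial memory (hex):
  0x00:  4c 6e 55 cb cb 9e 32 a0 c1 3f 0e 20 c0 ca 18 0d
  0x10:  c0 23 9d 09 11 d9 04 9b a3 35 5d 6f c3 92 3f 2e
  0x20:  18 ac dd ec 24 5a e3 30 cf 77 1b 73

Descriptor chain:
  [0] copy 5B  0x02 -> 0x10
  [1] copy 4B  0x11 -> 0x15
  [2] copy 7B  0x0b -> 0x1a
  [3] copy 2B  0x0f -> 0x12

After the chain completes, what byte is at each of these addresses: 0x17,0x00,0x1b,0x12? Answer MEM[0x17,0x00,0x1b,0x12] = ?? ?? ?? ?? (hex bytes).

MEM[0x17,0x00,0x1b,0x12] = 9e 4c c0 0d

D0: mem[0x10..0x14] <- [55 cb cb 9e 32]
D1: mem[0x15..0x18] <- [cb cb 9e 32]
D2: mem[0x1a..0x20] <- [20 c0 ca 18 0d 55 cb]
D3: mem[0x12..0x13] <- [0d 55]
query mem[0x17]=0x9e, mem[0x00]=0x4c, mem[0x1b]=0xc0, mem[0x12]=0x0d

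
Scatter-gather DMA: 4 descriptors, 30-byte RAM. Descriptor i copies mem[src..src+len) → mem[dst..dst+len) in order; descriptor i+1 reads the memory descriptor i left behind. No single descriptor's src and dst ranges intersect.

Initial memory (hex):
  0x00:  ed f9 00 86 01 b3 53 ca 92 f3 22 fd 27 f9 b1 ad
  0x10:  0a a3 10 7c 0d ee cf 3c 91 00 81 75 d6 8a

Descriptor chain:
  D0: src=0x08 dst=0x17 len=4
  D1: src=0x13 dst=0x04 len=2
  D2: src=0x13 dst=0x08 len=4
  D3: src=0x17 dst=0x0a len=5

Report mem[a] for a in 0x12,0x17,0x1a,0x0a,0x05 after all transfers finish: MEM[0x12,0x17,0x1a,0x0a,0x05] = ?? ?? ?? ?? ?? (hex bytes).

[0] 0x08->0x17 len=4 : 92 f3 22 fd
[1] 0x13->0x04 len=2 : 7c 0d
[2] 0x13->0x08 len=4 : 7c 0d ee cf
[3] 0x17->0x0a len=5 : 92 f3 22 fd 75
query mem[0x12]=0x10, mem[0x17]=0x92, mem[0x1a]=0xfd, mem[0x0a]=0x92, mem[0x05]=0x0d

MEM[0x12,0x17,0x1a,0x0a,0x05] = 10 92 fd 92 0d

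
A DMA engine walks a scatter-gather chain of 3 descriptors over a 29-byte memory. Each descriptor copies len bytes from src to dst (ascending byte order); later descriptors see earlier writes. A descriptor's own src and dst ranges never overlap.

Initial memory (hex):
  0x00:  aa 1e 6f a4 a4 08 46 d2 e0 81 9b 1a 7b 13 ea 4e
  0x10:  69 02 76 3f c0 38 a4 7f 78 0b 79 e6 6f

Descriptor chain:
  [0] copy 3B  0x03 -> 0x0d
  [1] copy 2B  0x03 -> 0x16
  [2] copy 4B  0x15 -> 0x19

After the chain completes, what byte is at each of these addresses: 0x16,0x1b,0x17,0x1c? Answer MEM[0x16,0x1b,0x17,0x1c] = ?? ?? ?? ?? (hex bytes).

#0 dst[0x0d+3] := {0xa4,0xa4,0x08}
#1 dst[0x16+2] := {0xa4,0xa4}
#2 dst[0x19+4] := {0x38,0xa4,0xa4,0x78}
query mem[0x16]=0xa4, mem[0x1b]=0xa4, mem[0x17]=0xa4, mem[0x1c]=0x78

MEM[0x16,0x1b,0x17,0x1c] = a4 a4 a4 78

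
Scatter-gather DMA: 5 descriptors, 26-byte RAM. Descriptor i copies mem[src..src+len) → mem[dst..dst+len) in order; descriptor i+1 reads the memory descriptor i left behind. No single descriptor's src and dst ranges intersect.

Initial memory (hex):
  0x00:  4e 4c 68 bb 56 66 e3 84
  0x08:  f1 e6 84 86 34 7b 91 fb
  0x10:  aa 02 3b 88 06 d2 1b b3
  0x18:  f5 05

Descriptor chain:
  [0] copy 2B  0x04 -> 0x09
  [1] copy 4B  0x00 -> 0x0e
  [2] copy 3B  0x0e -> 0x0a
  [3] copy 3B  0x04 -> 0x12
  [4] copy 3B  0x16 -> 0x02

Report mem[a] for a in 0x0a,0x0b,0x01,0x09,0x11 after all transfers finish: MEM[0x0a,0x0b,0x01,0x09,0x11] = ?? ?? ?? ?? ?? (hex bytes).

#0 dst[0x09+2] := {0x56,0x66}
#1 dst[0x0e+4] := {0x4e,0x4c,0x68,0xbb}
#2 dst[0x0a+3] := {0x4e,0x4c,0x68}
#3 dst[0x12+3] := {0x56,0x66,0xe3}
#4 dst[0x02+3] := {0x1b,0xb3,0xf5}
query mem[0x0a]=0x4e, mem[0x0b]=0x4c, mem[0x01]=0x4c, mem[0x09]=0x56, mem[0x11]=0xbb

MEM[0x0a,0x0b,0x01,0x09,0x11] = 4e 4c 4c 56 bb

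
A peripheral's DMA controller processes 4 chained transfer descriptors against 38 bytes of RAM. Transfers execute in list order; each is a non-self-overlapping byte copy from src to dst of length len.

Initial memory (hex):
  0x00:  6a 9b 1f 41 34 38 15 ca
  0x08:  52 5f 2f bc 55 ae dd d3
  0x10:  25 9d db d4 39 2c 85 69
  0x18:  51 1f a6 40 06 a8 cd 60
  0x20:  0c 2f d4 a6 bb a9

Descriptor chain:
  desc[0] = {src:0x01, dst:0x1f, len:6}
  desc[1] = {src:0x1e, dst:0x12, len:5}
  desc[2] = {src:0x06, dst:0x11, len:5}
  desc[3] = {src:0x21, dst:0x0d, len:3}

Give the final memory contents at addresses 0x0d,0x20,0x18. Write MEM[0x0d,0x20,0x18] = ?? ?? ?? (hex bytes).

MEM[0x0d,0x20,0x18] = 41 1f 51

D0: mem[0x1f..0x24] <- [9b 1f 41 34 38 15]
D1: mem[0x12..0x16] <- [cd 9b 1f 41 34]
D2: mem[0x11..0x15] <- [15 ca 52 5f 2f]
D3: mem[0x0d..0x0f] <- [41 34 38]
query mem[0x0d]=0x41, mem[0x20]=0x1f, mem[0x18]=0x51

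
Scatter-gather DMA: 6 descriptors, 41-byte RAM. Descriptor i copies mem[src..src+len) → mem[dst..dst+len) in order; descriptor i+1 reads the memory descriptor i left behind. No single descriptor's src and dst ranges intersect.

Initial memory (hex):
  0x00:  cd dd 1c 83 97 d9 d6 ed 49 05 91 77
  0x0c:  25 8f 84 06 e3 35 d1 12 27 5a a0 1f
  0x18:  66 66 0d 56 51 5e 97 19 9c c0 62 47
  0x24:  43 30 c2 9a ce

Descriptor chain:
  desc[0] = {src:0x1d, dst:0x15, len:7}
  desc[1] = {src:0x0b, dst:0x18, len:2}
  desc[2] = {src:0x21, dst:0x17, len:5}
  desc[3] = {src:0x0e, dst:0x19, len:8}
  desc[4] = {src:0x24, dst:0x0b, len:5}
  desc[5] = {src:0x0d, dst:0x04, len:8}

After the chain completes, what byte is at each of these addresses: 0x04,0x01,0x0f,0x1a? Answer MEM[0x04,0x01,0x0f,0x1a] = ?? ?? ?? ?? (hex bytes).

MEM[0x04,0x01,0x0f,0x1a] = c2 dd ce 06

#0 dst[0x15+7] := {0x5e,0x97,0x19,0x9c,0xc0,0x62,0x47}
#1 dst[0x18+2] := {0x77,0x25}
#2 dst[0x17+5] := {0xc0,0x62,0x47,0x43,0x30}
#3 dst[0x19+8] := {0x84,0x06,0xe3,0x35,0xd1,0x12,0x27,0x5e}
#4 dst[0x0b+5] := {0x43,0x30,0xc2,0x9a,0xce}
#5 dst[0x04+8] := {0xc2,0x9a,0xce,0xe3,0x35,0xd1,0x12,0x27}
query mem[0x04]=0xc2, mem[0x01]=0xdd, mem[0x0f]=0xce, mem[0x1a]=0x06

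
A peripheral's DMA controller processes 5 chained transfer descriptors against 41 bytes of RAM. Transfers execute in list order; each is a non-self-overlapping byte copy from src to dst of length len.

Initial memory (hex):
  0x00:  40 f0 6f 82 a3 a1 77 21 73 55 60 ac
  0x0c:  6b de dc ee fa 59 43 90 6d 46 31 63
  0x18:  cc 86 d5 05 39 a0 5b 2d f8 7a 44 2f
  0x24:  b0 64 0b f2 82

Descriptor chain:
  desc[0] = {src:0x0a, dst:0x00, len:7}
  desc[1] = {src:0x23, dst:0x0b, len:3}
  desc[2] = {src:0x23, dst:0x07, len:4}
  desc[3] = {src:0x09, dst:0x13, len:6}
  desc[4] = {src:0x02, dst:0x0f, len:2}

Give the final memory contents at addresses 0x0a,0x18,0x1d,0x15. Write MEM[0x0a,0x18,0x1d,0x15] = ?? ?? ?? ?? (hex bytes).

MEM[0x0a,0x18,0x1d,0x15] = 0b dc a0 2f

[0] 0x0a->0x00 len=7 : 60 ac 6b de dc ee fa
[1] 0x23->0x0b len=3 : 2f b0 64
[2] 0x23->0x07 len=4 : 2f b0 64 0b
[3] 0x09->0x13 len=6 : 64 0b 2f b0 64 dc
[4] 0x02->0x0f len=2 : 6b de
query mem[0x0a]=0x0b, mem[0x18]=0xdc, mem[0x1d]=0xa0, mem[0x15]=0x2f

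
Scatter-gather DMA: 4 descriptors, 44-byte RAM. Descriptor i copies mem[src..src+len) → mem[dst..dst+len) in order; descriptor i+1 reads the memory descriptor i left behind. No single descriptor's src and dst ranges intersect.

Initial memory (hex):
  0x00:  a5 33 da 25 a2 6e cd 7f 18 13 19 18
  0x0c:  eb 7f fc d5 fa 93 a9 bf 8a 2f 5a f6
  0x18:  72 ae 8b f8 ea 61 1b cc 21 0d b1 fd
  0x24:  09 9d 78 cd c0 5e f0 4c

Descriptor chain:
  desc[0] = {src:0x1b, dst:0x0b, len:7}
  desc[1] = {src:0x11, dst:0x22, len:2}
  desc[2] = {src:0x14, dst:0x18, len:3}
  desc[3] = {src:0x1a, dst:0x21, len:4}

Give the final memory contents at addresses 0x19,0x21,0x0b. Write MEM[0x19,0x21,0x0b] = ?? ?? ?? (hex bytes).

#0 dst[0x0b+7] := {0xf8,0xea,0x61,0x1b,0xcc,0x21,0x0d}
#1 dst[0x22+2] := {0x0d,0xa9}
#2 dst[0x18+3] := {0x8a,0x2f,0x5a}
#3 dst[0x21+4] := {0x5a,0xf8,0xea,0x61}
query mem[0x19]=0x2f, mem[0x21]=0x5a, mem[0x0b]=0xf8

MEM[0x19,0x21,0x0b] = 2f 5a f8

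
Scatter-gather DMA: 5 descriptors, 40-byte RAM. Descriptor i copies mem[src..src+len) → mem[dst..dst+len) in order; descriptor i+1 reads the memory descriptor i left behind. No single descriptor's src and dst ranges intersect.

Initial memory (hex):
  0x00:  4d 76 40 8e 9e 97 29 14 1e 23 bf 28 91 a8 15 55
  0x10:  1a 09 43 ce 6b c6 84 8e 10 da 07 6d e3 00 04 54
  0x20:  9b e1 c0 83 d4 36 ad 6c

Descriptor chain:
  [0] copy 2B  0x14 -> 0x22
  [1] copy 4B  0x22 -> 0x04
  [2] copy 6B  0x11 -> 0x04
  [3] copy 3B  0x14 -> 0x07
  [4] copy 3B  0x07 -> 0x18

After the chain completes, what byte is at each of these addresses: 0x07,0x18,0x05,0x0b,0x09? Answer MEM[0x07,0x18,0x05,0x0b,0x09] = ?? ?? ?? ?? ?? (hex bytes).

D0: mem[0x22..0x23] <- [6b c6]
D1: mem[0x04..0x07] <- [6b c6 d4 36]
D2: mem[0x04..0x09] <- [09 43 ce 6b c6 84]
D3: mem[0x07..0x09] <- [6b c6 84]
D4: mem[0x18..0x1a] <- [6b c6 84]
query mem[0x07]=0x6b, mem[0x18]=0x6b, mem[0x05]=0x43, mem[0x0b]=0x28, mem[0x09]=0x84

MEM[0x07,0x18,0x05,0x0b,0x09] = 6b 6b 43 28 84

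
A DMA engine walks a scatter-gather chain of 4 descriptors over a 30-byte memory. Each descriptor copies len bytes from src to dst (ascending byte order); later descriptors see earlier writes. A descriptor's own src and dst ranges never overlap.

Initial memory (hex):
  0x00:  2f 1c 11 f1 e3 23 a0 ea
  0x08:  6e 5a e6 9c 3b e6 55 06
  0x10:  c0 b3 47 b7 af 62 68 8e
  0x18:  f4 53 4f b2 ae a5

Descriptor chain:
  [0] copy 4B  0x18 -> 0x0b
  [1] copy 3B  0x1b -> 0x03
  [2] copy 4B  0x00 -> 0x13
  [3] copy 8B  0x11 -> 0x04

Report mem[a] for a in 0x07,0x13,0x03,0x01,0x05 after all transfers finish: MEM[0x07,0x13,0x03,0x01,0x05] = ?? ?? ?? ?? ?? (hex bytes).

MEM[0x07,0x13,0x03,0x01,0x05] = 1c 2f b2 1c 47

#0 dst[0x0b+4] := {0xf4,0x53,0x4f,0xb2}
#1 dst[0x03+3] := {0xb2,0xae,0xa5}
#2 dst[0x13+4] := {0x2f,0x1c,0x11,0xb2}
#3 dst[0x04+8] := {0xb3,0x47,0x2f,0x1c,0x11,0xb2,0x8e,0xf4}
query mem[0x07]=0x1c, mem[0x13]=0x2f, mem[0x03]=0xb2, mem[0x01]=0x1c, mem[0x05]=0x47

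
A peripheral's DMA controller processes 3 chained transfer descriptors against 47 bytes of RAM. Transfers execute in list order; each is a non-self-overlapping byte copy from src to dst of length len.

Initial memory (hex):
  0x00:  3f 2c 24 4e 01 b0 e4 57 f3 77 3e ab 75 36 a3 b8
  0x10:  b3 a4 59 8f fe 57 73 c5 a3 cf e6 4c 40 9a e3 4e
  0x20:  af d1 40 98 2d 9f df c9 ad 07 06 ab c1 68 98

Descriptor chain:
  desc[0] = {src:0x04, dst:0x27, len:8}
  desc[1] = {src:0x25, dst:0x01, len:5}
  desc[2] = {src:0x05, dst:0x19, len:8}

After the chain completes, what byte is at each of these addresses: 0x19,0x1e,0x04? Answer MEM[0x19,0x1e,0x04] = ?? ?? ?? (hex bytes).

#0 dst[0x27+8] := {0x01,0xb0,0xe4,0x57,0xf3,0x77,0x3e,0xab}
#1 dst[0x01+5] := {0x9f,0xdf,0x01,0xb0,0xe4}
#2 dst[0x19+8] := {0xe4,0xe4,0x57,0xf3,0x77,0x3e,0xab,0x75}
query mem[0x19]=0xe4, mem[0x1e]=0x3e, mem[0x04]=0xb0

MEM[0x19,0x1e,0x04] = e4 3e b0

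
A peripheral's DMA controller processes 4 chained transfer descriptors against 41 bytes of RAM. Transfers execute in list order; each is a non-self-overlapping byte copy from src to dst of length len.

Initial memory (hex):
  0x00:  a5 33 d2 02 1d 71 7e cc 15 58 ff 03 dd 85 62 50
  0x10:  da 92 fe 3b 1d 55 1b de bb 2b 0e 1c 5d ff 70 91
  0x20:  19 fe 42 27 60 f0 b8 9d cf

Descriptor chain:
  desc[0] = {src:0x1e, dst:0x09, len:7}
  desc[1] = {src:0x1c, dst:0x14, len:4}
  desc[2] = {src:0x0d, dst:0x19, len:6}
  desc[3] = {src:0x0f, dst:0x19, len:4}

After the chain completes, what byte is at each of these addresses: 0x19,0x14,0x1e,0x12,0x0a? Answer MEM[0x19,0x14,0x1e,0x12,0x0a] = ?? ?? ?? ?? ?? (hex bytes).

MEM[0x19,0x14,0x1e,0x12,0x0a] = 60 5d fe fe 91

#0 dst[0x09+7] := {0x70,0x91,0x19,0xfe,0x42,0x27,0x60}
#1 dst[0x14+4] := {0x5d,0xff,0x70,0x91}
#2 dst[0x19+6] := {0x42,0x27,0x60,0xda,0x92,0xfe}
#3 dst[0x19+4] := {0x60,0xda,0x92,0xfe}
query mem[0x19]=0x60, mem[0x14]=0x5d, mem[0x1e]=0xfe, mem[0x12]=0xfe, mem[0x0a]=0x91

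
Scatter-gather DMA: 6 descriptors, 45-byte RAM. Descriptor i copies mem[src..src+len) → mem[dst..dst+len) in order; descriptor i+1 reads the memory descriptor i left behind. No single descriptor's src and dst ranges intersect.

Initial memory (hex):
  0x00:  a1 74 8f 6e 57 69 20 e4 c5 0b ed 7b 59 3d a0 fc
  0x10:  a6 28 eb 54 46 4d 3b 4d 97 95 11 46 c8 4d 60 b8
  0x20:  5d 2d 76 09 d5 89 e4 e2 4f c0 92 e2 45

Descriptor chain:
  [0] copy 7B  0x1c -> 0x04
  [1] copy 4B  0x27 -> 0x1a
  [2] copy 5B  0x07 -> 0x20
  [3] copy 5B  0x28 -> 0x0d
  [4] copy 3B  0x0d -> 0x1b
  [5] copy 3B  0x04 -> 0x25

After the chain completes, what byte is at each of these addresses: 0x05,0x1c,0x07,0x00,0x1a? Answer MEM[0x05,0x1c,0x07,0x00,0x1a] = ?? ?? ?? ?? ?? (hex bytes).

D0: mem[0x04..0x0a] <- [c8 4d 60 b8 5d 2d 76]
D1: mem[0x1a..0x1d] <- [e2 4f c0 92]
D2: mem[0x20..0x24] <- [b8 5d 2d 76 7b]
D3: mem[0x0d..0x11] <- [4f c0 92 e2 45]
D4: mem[0x1b..0x1d] <- [4f c0 92]
D5: mem[0x25..0x27] <- [c8 4d 60]
query mem[0x05]=0x4d, mem[0x1c]=0xc0, mem[0x07]=0xb8, mem[0x00]=0xa1, mem[0x1a]=0xe2

MEM[0x05,0x1c,0x07,0x00,0x1a] = 4d c0 b8 a1 e2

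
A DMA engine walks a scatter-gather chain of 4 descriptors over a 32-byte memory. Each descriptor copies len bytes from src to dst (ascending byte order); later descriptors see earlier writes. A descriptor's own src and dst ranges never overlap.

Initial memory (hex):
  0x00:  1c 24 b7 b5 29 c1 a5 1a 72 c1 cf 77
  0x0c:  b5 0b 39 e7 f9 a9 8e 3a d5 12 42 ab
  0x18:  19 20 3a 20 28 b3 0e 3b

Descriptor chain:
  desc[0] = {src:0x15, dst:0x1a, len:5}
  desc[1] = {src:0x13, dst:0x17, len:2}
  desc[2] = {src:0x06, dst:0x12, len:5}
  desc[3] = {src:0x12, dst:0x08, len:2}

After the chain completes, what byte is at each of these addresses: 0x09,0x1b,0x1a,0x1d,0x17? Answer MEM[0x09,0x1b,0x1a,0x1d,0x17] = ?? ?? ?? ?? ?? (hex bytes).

D0: mem[0x1a..0x1e] <- [12 42 ab 19 20]
D1: mem[0x17..0x18] <- [3a d5]
D2: mem[0x12..0x16] <- [a5 1a 72 c1 cf]
D3: mem[0x08..0x09] <- [a5 1a]
query mem[0x09]=0x1a, mem[0x1b]=0x42, mem[0x1a]=0x12, mem[0x1d]=0x19, mem[0x17]=0x3a

MEM[0x09,0x1b,0x1a,0x1d,0x17] = 1a 42 12 19 3a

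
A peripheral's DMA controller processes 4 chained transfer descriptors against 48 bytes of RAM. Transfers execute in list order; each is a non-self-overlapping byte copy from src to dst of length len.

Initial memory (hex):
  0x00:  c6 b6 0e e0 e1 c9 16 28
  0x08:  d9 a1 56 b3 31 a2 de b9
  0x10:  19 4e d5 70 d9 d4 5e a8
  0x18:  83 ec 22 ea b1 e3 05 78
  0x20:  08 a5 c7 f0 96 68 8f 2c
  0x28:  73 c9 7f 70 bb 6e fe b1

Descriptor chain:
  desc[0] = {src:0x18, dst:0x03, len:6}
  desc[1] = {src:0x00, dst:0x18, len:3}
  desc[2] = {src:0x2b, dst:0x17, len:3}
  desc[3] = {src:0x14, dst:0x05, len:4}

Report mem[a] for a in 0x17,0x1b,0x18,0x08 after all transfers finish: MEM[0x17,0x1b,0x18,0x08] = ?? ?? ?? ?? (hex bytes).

  after D0: wrote 6B at 0x03 = 83ec22eab1e3
  after D1: wrote 3B at 0x18 = c6b60e
  after D2: wrote 3B at 0x17 = 70bb6e
  after D3: wrote 4B at 0x05 = d9d45e70
query mem[0x17]=0x70, mem[0x1b]=0xea, mem[0x18]=0xbb, mem[0x08]=0x70

MEM[0x17,0x1b,0x18,0x08] = 70 ea bb 70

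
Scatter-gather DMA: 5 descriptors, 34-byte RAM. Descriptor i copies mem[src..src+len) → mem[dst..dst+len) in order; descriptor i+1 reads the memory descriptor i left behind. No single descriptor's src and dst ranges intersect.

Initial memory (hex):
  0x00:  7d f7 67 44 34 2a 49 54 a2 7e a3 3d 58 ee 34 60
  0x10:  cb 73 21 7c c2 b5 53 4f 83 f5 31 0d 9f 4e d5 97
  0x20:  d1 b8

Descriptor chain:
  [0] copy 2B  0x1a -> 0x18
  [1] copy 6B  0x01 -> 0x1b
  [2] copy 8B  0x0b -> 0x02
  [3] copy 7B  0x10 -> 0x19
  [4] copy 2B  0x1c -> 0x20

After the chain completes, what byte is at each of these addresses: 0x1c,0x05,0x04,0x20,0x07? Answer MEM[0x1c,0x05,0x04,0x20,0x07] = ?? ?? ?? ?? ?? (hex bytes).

[0] 0x1a->0x18 len=2 : 31 0d
[1] 0x01->0x1b len=6 : f7 67 44 34 2a 49
[2] 0x0b->0x02 len=8 : 3d 58 ee 34 60 cb 73 21
[3] 0x10->0x19 len=7 : cb 73 21 7c c2 b5 53
[4] 0x1c->0x20 len=2 : 7c c2
query mem[0x1c]=0x7c, mem[0x05]=0x34, mem[0x04]=0xee, mem[0x20]=0x7c, mem[0x07]=0xcb

MEM[0x1c,0x05,0x04,0x20,0x07] = 7c 34 ee 7c cb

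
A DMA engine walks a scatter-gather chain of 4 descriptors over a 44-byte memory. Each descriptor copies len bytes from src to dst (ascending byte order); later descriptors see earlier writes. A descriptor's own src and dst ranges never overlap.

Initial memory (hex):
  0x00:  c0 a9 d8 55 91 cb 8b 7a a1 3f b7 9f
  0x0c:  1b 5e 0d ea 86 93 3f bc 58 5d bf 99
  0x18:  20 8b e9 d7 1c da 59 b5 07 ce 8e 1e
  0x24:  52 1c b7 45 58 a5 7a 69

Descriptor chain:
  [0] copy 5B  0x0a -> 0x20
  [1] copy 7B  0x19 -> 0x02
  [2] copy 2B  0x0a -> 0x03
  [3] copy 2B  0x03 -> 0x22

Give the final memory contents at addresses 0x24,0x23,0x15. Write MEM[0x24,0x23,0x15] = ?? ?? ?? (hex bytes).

MEM[0x24,0x23,0x15] = 0d 9f 5d

#0 dst[0x20+5] := {0xb7,0x9f,0x1b,0x5e,0x0d}
#1 dst[0x02+7] := {0x8b,0xe9,0xd7,0x1c,0xda,0x59,0xb5}
#2 dst[0x03+2] := {0xb7,0x9f}
#3 dst[0x22+2] := {0xb7,0x9f}
query mem[0x24]=0x0d, mem[0x23]=0x9f, mem[0x15]=0x5d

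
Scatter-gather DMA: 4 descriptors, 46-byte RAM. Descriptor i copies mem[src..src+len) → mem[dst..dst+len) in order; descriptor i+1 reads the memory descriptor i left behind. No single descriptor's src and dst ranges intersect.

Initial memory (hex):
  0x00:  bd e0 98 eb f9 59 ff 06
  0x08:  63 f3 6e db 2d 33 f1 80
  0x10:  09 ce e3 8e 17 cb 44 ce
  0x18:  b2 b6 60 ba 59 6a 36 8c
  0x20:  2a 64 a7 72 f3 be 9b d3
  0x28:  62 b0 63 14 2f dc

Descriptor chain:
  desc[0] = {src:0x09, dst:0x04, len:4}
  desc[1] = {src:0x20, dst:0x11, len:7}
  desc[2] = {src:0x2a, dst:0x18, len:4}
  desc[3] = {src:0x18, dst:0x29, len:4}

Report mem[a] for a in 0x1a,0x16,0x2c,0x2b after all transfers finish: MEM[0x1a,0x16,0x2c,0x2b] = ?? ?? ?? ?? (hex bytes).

  after D0: wrote 4B at 0x04 = f36edb2d
  after D1: wrote 7B at 0x11 = 2a64a772f3be9b
  after D2: wrote 4B at 0x18 = 63142fdc
  after D3: wrote 4B at 0x29 = 63142fdc
query mem[0x1a]=0x2f, mem[0x16]=0xbe, mem[0x2c]=0xdc, mem[0x2b]=0x2f

MEM[0x1a,0x16,0x2c,0x2b] = 2f be dc 2f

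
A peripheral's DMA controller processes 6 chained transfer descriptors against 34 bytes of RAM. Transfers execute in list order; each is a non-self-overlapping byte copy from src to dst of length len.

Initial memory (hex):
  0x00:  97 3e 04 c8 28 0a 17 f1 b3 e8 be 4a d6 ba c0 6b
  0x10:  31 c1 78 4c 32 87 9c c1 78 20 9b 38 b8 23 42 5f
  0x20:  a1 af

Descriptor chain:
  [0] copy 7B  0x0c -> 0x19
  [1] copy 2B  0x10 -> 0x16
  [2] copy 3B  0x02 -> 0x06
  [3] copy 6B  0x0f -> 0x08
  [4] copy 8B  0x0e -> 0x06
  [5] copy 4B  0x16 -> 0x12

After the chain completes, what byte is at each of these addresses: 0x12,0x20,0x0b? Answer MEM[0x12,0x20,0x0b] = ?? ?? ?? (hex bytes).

MEM[0x12,0x20,0x0b] = 31 a1 4c

  after D0: wrote 7B at 0x19 = d6bac06b31c178
  after D1: wrote 2B at 0x16 = 31c1
  after D2: wrote 3B at 0x06 = 04c828
  after D3: wrote 6B at 0x08 = 6b31c1784c32
  after D4: wrote 8B at 0x06 = c06b31c1784c3287
  after D5: wrote 4B at 0x12 = 31c178d6
query mem[0x12]=0x31, mem[0x20]=0xa1, mem[0x0b]=0x4c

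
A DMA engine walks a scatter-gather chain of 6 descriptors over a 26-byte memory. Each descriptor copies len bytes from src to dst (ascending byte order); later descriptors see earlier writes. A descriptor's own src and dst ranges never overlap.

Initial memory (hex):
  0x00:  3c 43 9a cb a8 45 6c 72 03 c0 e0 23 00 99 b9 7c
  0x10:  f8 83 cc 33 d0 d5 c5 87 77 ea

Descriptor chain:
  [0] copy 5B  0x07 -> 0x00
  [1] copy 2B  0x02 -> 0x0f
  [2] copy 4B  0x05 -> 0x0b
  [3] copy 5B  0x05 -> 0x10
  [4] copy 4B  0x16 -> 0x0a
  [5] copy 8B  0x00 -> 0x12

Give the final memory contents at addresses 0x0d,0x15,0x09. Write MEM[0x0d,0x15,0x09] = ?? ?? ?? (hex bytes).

  after D0: wrote 5B at 0x00 = 7203c0e023
  after D1: wrote 2B at 0x0f = c0e0
  after D2: wrote 4B at 0x0b = 456c7203
  after D3: wrote 5B at 0x10 = 456c7203c0
  after D4: wrote 4B at 0x0a = c58777ea
  after D5: wrote 8B at 0x12 = 7203c0e023456c72
query mem[0x0d]=0xea, mem[0x15]=0xe0, mem[0x09]=0xc0

MEM[0x0d,0x15,0x09] = ea e0 c0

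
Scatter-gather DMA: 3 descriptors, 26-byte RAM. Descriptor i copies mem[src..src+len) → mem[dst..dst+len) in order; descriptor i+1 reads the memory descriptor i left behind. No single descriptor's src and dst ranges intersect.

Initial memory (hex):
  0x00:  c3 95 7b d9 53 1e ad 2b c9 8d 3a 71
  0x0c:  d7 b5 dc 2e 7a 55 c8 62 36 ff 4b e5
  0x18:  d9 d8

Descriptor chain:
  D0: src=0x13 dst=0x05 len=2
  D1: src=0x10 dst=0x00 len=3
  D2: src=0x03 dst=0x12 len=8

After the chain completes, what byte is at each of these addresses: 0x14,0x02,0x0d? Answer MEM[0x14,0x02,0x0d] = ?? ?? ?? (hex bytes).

MEM[0x14,0x02,0x0d] = 62 c8 b5

D0: mem[0x05..0x06] <- [62 36]
D1: mem[0x00..0x02] <- [7a 55 c8]
D2: mem[0x12..0x19] <- [d9 53 62 36 2b c9 8d 3a]
query mem[0x14]=0x62, mem[0x02]=0xc8, mem[0x0d]=0xb5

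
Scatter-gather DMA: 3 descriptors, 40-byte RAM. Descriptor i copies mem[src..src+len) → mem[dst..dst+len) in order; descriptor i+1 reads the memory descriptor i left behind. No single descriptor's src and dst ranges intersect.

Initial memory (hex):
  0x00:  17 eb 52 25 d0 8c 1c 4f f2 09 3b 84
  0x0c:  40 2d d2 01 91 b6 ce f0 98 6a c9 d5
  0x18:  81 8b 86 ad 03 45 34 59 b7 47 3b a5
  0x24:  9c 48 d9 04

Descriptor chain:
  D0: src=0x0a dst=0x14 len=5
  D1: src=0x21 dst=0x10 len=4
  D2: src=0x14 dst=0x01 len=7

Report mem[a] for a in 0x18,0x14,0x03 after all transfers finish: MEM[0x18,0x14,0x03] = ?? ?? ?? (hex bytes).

D0: mem[0x14..0x18] <- [3b 84 40 2d d2]
D1: mem[0x10..0x13] <- [47 3b a5 9c]
D2: mem[0x01..0x07] <- [3b 84 40 2d d2 8b 86]
query mem[0x18]=0xd2, mem[0x14]=0x3b, mem[0x03]=0x40

MEM[0x18,0x14,0x03] = d2 3b 40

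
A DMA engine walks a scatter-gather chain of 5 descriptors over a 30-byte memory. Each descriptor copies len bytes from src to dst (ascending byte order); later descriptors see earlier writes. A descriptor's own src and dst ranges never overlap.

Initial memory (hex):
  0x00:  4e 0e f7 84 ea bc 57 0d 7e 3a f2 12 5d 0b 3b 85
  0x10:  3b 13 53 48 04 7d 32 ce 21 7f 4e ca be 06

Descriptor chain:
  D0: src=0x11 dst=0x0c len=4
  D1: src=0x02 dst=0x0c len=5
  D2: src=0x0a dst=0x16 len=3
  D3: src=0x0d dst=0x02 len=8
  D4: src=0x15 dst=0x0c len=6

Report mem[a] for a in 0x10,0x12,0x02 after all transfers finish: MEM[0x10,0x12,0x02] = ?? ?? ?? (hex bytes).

MEM[0x10,0x12,0x02] = 7f 53 84

#0 dst[0x0c+4] := {0x13,0x53,0x48,0x04}
#1 dst[0x0c+5] := {0xf7,0x84,0xea,0xbc,0x57}
#2 dst[0x16+3] := {0xf2,0x12,0xf7}
#3 dst[0x02+8] := {0x84,0xea,0xbc,0x57,0x13,0x53,0x48,0x04}
#4 dst[0x0c+6] := {0x7d,0xf2,0x12,0xf7,0x7f,0x4e}
query mem[0x10]=0x7f, mem[0x12]=0x53, mem[0x02]=0x84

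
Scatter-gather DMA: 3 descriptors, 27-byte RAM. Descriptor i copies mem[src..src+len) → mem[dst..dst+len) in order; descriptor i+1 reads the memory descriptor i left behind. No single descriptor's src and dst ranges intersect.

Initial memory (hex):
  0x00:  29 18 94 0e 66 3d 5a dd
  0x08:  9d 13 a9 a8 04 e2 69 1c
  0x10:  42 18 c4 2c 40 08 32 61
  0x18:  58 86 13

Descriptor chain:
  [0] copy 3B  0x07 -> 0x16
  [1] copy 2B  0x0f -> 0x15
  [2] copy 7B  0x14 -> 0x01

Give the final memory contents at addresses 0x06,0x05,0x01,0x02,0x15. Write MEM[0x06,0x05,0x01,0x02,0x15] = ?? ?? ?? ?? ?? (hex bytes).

  after D0: wrote 3B at 0x16 = dd9d13
  after D1: wrote 2B at 0x15 = 1c42
  after D2: wrote 7B at 0x01 = 401c429d138613
query mem[0x06]=0x86, mem[0x05]=0x13, mem[0x01]=0x40, mem[0x02]=0x1c, mem[0x15]=0x1c

MEM[0x06,0x05,0x01,0x02,0x15] = 86 13 40 1c 1c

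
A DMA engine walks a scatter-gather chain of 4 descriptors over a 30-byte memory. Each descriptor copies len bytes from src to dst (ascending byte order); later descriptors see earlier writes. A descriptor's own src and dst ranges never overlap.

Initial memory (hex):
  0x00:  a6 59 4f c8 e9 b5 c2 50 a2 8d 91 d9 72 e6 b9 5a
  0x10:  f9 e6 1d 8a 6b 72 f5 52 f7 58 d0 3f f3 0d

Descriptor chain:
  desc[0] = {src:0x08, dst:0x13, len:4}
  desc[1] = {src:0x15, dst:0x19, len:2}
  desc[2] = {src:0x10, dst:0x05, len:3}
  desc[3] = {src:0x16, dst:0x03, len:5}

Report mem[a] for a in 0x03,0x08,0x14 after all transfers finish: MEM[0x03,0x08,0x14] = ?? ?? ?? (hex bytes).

  after D0: wrote 4B at 0x13 = a28d91d9
  after D1: wrote 2B at 0x19 = 91d9
  after D2: wrote 3B at 0x05 = f9e61d
  after D3: wrote 5B at 0x03 = d952f791d9
query mem[0x03]=0xd9, mem[0x08]=0xa2, mem[0x14]=0x8d

MEM[0x03,0x08,0x14] = d9 a2 8d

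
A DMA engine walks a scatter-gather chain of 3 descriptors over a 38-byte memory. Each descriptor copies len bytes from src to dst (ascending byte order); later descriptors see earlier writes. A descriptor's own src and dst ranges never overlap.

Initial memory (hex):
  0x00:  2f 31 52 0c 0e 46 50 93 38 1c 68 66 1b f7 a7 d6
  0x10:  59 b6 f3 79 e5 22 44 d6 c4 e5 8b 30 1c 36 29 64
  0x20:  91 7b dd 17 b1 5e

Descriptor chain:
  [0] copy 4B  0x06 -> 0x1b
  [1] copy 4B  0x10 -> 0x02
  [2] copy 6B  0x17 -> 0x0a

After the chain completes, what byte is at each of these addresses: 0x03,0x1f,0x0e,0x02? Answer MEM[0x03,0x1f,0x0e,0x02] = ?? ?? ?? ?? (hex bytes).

[0] 0x06->0x1b len=4 : 50 93 38 1c
[1] 0x10->0x02 len=4 : 59 b6 f3 79
[2] 0x17->0x0a len=6 : d6 c4 e5 8b 50 93
query mem[0x03]=0xb6, mem[0x1f]=0x64, mem[0x0e]=0x50, mem[0x02]=0x59

MEM[0x03,0x1f,0x0e,0x02] = b6 64 50 59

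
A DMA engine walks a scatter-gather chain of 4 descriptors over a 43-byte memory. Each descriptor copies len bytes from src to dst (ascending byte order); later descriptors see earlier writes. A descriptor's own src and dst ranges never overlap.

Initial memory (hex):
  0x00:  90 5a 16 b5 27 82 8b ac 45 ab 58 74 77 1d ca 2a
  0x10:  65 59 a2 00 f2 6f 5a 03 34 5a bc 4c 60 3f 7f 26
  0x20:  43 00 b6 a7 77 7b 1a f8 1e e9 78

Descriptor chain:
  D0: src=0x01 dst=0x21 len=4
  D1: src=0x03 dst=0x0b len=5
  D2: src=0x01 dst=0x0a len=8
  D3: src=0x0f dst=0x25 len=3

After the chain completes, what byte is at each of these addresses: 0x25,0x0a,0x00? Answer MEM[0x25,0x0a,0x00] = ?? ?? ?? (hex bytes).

MEM[0x25,0x0a,0x00] = 8b 5a 90

#0 dst[0x21+4] := {0x5a,0x16,0xb5,0x27}
#1 dst[0x0b+5] := {0xb5,0x27,0x82,0x8b,0xac}
#2 dst[0x0a+8] := {0x5a,0x16,0xb5,0x27,0x82,0x8b,0xac,0x45}
#3 dst[0x25+3] := {0x8b,0xac,0x45}
query mem[0x25]=0x8b, mem[0x0a]=0x5a, mem[0x00]=0x90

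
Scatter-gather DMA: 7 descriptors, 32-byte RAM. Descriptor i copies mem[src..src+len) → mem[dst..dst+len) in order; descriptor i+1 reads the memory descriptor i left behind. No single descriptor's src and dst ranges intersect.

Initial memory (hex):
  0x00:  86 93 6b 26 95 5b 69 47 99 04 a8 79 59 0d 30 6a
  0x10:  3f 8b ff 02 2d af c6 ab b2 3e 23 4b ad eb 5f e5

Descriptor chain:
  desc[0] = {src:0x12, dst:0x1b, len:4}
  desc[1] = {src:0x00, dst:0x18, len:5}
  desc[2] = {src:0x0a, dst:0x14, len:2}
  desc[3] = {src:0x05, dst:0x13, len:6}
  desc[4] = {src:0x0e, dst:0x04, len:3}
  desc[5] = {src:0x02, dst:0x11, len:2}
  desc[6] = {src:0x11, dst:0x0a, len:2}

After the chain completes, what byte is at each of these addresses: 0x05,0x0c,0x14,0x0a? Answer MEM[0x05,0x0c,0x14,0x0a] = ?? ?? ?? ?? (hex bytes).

  after D0: wrote 4B at 0x1b = ff022daf
  after D1: wrote 5B at 0x18 = 86936b2695
  after D2: wrote 2B at 0x14 = a879
  after D3: wrote 6B at 0x13 = 5b69479904a8
  after D4: wrote 3B at 0x04 = 306a3f
  after D5: wrote 2B at 0x11 = 6b26
  after D6: wrote 2B at 0x0a = 6b26
query mem[0x05]=0x6a, mem[0x0c]=0x59, mem[0x14]=0x69, mem[0x0a]=0x6b

MEM[0x05,0x0c,0x14,0x0a] = 6a 59 69 6b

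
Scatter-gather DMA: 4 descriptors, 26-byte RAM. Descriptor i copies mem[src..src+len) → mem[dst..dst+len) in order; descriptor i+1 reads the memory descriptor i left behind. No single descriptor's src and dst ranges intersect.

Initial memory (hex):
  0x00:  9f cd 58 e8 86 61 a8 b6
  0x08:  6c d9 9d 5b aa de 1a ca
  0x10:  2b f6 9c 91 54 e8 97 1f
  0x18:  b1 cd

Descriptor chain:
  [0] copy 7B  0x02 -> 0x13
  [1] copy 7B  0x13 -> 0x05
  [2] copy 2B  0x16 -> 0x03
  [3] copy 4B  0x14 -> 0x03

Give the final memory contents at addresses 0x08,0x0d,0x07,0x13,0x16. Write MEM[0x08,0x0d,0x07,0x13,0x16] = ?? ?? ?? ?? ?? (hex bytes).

D0: mem[0x13..0x19] <- [58 e8 86 61 a8 b6 6c]
D1: mem[0x05..0x0b] <- [58 e8 86 61 a8 b6 6c]
D2: mem[0x03..0x04] <- [61 a8]
D3: mem[0x03..0x06] <- [e8 86 61 a8]
query mem[0x08]=0x61, mem[0x0d]=0xde, mem[0x07]=0x86, mem[0x13]=0x58, mem[0x16]=0x61

MEM[0x08,0x0d,0x07,0x13,0x16] = 61 de 86 58 61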